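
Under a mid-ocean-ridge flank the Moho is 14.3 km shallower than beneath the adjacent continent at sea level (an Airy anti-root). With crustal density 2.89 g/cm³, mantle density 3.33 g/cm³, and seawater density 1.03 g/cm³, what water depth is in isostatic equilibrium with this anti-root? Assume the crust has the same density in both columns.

Replacing a thickness d of crust by seawater at the top must be balanced by replacing crust with mantle at the base: d (ρ_c − ρ_w) = a (ρ_m − ρ_c).
d = a (ρ_m − ρ_c)/(ρ_c − ρ_w) = 14.3 km × 0.44/1.86 = 3.38 km.

3.38 km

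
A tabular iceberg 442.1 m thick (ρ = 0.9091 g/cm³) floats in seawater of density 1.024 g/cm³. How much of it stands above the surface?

Floating equilibrium: submerged depth d = t ρ_obj/ρ_fluid = 442.1 m × 0.9091/1.024 = 392.5 m.
Freeboard = t − d = 442.1 m − 392.5 m = 49.6 m.

49.6 m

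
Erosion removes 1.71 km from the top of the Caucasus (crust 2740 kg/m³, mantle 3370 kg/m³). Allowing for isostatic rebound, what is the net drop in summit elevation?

Rebound u = e ρ_c/ρ_m = 1.71 km × 2740/3370 = 1.39 km.
Net surface drop = e − u = 1.71 km − 1.39 km = e (ρ_m − ρ_c)/ρ_m = 0.32 km.

0.32 km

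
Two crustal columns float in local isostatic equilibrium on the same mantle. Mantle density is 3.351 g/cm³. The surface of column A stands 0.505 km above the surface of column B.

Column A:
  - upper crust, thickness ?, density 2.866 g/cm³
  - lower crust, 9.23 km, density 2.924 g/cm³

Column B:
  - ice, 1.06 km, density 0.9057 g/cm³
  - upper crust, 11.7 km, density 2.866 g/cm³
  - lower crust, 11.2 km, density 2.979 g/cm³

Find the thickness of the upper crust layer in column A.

Take the compensation level at the base of the deeper column (depth z_c below the surface of column A) and equate Σ ρ_i t_i down to z_c; mantle fills any gap and the z_c terms cancel.
Column A: x×2.866 + 9.23×2.924 + (z_c − 9.23 − x)×3.351
Column B: 0.505×0 + 1.06×0.9057 + 11.7×2.866 + 11.2×2.979 + (z_c − 0.505 − 23.96)×3.351
The z_c×3.351 term appears on both sides and cancels. Collect the known terms of each column as K = Σ(ρt)_known − 3.351 × (depth of known layers): K_A = 26.98852 − 3.351×9.23 = −3.94121; K_B = 67.857042 − 3.351×(0.505 + 23.96) = −14.125173.
Balance: K_A − x×(3.351 − 2.866) = K_B, so x = (K_A − K_B)/(3.351 − 2.866) = 10.184/0.485 = 21 km.

21 km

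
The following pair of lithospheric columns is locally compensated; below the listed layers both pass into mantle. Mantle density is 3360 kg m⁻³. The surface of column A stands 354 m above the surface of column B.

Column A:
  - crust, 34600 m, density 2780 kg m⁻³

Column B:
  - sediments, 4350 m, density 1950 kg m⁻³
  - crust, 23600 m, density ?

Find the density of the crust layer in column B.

2820 kg m⁻³

Take the compensation level at the base of the deeper column (depth z_c below the surface of column A) and equate Σ ρ_i t_i down to z_c; mantle fills any gap and the z_c terms cancel.
Column A: 34600×2780 + (z_c − 34600)×3360
Column B: 354×0 + 4350×1950 + 23600×ρ + (z_c − 354 − 27950)×3360
The z_c×3360 term appears on both sides and cancels. Collect the known terms of each column as K = Σ(ρt)_known − 3360 × (depth of known layers): K_A = 96188000 − 3360×34600 = −20068000; K_B = 8482500 − 3360×(354 + 27950) = −86618940.
Balance: K_A = K_B + 23600×ρ, so ρ = (K_A − K_B)/23600 = 66550900/23600 = 2820 kg m⁻³.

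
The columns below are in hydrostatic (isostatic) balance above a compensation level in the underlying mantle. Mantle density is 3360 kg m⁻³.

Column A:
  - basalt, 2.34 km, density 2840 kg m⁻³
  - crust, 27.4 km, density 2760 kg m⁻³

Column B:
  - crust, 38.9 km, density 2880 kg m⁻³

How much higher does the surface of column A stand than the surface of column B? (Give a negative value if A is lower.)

−0.302 km

For any compensation level in the mantle, the mantle terms cancel and isostasy reduces to e = (Σt_A − Σt_B) − (Σ(ρt)_A − Σ(ρt)_B) / ρ_m.
Σt_A = 29.74 km; Σt_B = 38.9 km; Σ(ρt)_A = 82269.6; Σ(ρt)_B = 112032 (in km·kg m⁻³).
e = (29.74 − 38.9) − (82269.6 − 112032) / 3360 = −0.302 km.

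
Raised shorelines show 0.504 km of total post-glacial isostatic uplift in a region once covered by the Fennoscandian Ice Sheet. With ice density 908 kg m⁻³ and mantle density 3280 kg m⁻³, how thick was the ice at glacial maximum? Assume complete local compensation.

u = t ρ_ice/ρ_m → t = u ρ_m/ρ_ice = 0.504 km × 3280/908 = 1.82 km.

1.82 km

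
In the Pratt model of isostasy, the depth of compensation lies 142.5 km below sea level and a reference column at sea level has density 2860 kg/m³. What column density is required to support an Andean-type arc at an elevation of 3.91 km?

Pratt balance: ρ_ref D = ρ (D + h).
ρ = ρ_ref D/(D + h) = 2860 × 142.5 km/(142.5 km + 3.91 km) = 2780 kg/m³.

2780 kg/m³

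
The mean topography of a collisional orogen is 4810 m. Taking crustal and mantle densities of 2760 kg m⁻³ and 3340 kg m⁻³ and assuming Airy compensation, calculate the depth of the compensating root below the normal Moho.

By Archimedes' principle applied to the lithosphere: the weight of the topography is balanced by the buoyancy of the root, ρ_c h = (ρ_m − ρ_c) r.
r = h · ρ_c / (ρ_m − ρ_c) = 4810 m × 2760 / (3340 − 2760) = 22900 m.

22900 m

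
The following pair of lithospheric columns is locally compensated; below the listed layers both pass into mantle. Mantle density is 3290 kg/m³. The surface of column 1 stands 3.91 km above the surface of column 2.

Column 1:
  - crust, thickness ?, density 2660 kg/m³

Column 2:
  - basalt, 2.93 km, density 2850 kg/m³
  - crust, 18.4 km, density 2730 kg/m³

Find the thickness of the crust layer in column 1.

38.8 km

Take the compensation level at the base of the deeper column (depth z_c below the surface of column 1) and equate Σ ρ_i t_i down to z_c; mantle fills any gap and the z_c terms cancel.
Column 1: x×2660 + (z_c − 0 − x)×3290
Column 2: 3.91×0 + 2.93×2850 + 18.4×2730 + (z_c − 3.91 − 21.33)×3290
The z_c×3290 term appears on both sides and cancels. Collect the known terms of each column as K = Σ(ρt)_known − 3290 × (depth of known layers): K_1 = 0 − 3290×0 = 0; K_2 = 58582.5 − 3290×(3.91 + 21.33) = −24457.1.
Balance: K_1 − x×(3290 − 2660) = K_2, so x = (K_1 − K_2)/(3290 − 2660) = 24457.1/630 = 38.8 km.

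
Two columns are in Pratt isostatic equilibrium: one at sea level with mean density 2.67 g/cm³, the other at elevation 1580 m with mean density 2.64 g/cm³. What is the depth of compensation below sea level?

ρ_ref D = ρ (D + h) → D (ρ_ref − ρ) = ρ h.
D = ρ h/(ρ_ref − ρ) = 2.64 × 1580 m/(2.67 − 2.64) = 139000 m.

139000 m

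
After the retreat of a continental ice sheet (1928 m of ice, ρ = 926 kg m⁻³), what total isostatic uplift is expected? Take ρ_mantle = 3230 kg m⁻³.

553 m

Removing the load lets mantle flow back in; uplift u satisfies ρ_ice t = ρ_m u.
u = t ρ_ice/ρ_m = 1928 m × 926/3230 = 553 m.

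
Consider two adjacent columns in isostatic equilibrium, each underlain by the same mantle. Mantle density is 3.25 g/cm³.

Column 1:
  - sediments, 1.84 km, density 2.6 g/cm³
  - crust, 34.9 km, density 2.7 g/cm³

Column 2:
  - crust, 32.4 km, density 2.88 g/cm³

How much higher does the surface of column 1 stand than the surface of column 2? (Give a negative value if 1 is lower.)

2.59 km

For any compensation level in the mantle, the mantle terms cancel and isostasy reduces to e = (Σt_1 − Σt_2) − (Σ(ρt)_1 − Σ(ρt)_2) / ρ_m.
Σt_1 = 36.74 km; Σt_2 = 32.4 km; Σ(ρt)_1 = 99.014; Σ(ρt)_2 = 93.312 (in km·g/cm³).
e = (36.74 − 32.4) − (99.014 − 93.312) / 3.25 = 2.59 km.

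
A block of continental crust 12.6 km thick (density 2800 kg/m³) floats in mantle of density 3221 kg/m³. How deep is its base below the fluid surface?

11 km

Draft d = t ρ_obj/ρ_fluid = 12.6 km × 2800/3221 = 11 km.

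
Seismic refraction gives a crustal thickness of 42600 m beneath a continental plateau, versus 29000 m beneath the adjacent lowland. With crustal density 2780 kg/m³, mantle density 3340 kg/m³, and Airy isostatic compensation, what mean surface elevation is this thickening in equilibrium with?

2280 m

Excess crust Δ = 42600 m − 29000 m = 13600 m, split between elevation h and root r with h + r = Δ.
Airy balance ρ_c h = (ρ_m − ρ_c) r gives r = h ρ_c/(ρ_m − ρ_c), so h (1 + ρ_c/(ρ_m − ρ_c)) = Δ, i.e. h = Δ (ρ_m − ρ_c)/ρ_m.
h = 13600 m × 560/3340 = 2280 m.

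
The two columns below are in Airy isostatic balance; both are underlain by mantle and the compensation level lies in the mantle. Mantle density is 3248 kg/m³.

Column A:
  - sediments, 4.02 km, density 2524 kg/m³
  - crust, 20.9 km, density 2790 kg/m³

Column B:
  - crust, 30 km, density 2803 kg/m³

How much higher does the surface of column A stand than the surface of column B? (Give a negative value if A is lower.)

−0.267 km

For any compensation level in the mantle, the mantle terms cancel and isostasy reduces to e = (Σt_A − Σt_B) − (Σ(ρt)_A − Σ(ρt)_B) / ρ_m.
Σt_A = 24.92 km; Σt_B = 30 km; Σ(ρt)_A = 68457.48; Σ(ρt)_B = 84090 (in km·kg/m³).
e = (24.92 − 30) − (68457.48 − 84090) / 3248 = −0.267 km.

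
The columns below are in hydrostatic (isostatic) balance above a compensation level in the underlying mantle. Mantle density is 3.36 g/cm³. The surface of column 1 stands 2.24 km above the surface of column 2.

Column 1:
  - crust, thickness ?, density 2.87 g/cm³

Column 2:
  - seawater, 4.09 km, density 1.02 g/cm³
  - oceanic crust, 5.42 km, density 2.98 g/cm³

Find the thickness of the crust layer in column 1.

Take the compensation level at the base of the deeper column (depth z_c below the surface of column 1) and equate Σ ρ_i t_i down to z_c; mantle fills any gap and the z_c terms cancel.
Column 1: x×2.87 + (z_c − 0 − x)×3.36
Column 2: 2.24×0 + 4.09×1.02 + 5.42×2.98 + (z_c − 2.24 − 9.51)×3.36
The z_c×3.36 term appears on both sides and cancels. Collect the known terms of each column as K = Σ(ρt)_known − 3.36 × (depth of known layers): K_1 = 0 − 3.36×0 = 0; K_2 = 20.3234 − 3.36×(2.24 + 9.51) = −19.1566.
Balance: K_1 − x×(3.36 − 2.87) = K_2, so x = (K_1 − K_2)/(3.36 − 2.87) = 19.1566/0.49 = 39.1 km.

39.1 km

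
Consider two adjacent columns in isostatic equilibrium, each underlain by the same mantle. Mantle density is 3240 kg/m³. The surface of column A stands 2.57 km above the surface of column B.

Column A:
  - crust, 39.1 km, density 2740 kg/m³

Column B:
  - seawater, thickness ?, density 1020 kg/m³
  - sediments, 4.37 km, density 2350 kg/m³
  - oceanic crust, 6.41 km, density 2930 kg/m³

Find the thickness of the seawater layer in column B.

Take the compensation level at the base of the deeper column (depth z_c below the surface of column A) and equate Σ ρ_i t_i down to z_c; mantle fills any gap and the z_c terms cancel.
Column A: 39.1×2740 + (z_c − 39.1)×3240
Column B: 2.57×0 + x×1020 + 4.37×2350 + 6.41×2930 + (z_c − 2.57 − 10.78 − x)×3240
The z_c×3240 term appears on both sides and cancels. Collect the known terms of each column as K = Σ(ρt)_known − 3240 × (depth of known layers): K_A = 107134 − 3240×39.1 = −19550; K_B = 29050.8 − 3240×(2.57 + 10.78) = −14203.2.
Balance: K_A = K_B − x×(3240 − 1020), so x = (K_B − K_A)/(3240 − 1020) = 5346.8/2220 = 2.41 km.

2.41 km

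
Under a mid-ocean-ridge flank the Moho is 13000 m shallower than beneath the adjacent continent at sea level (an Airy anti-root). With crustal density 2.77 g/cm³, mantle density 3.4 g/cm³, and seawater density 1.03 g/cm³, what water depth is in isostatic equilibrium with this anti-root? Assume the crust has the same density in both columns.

4710 m

Replacing a thickness d of crust by seawater at the top must be balanced by replacing crust with mantle at the base: d (ρ_c − ρ_w) = a (ρ_m − ρ_c).
d = a (ρ_m − ρ_c)/(ρ_c − ρ_w) = 13000 m × 0.63/1.74 = 4710 m.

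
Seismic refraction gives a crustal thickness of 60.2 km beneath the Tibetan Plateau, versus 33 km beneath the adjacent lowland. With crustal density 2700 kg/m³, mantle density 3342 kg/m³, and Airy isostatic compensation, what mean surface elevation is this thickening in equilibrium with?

Excess crust Δ = 60.2 km − 33 km = 27.2 km, split between elevation h and root r with h + r = Δ.
Airy balance ρ_c h = (ρ_m − ρ_c) r gives r = h ρ_c/(ρ_m − ρ_c), so h (1 + ρ_c/(ρ_m − ρ_c)) = Δ, i.e. h = Δ (ρ_m − ρ_c)/ρ_m.
h = 27.2 km × 642/3342 = 5.23 km.

5.23 km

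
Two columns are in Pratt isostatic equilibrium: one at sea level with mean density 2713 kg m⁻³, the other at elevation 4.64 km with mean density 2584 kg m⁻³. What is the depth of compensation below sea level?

ρ_ref D = ρ (D + h) → D (ρ_ref − ρ) = ρ h.
D = ρ h/(ρ_ref − ρ) = 2584 × 4.64 km/(2713 − 2584) = 92.9 km.

92.9 km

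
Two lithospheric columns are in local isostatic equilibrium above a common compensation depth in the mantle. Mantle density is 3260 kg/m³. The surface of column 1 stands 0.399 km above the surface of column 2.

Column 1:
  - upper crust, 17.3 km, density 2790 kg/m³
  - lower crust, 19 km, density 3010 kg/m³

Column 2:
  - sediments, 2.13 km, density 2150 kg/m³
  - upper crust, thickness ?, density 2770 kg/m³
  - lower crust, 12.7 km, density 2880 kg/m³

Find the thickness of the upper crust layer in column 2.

8.96 km

Take the compensation level at the base of the deeper column (depth z_c below the surface of column 1) and equate Σ ρ_i t_i down to z_c; mantle fills any gap and the z_c terms cancel.
Column 1: 17.3×2790 + 19×3010 + (z_c − 36.3)×3260
Column 2: 0.399×0 + 2.13×2150 + x×2770 + 12.7×2880 + (z_c − 0.399 − 14.83 − x)×3260
The z_c×3260 term appears on both sides and cancels. Collect the known terms of each column as K = Σ(ρt)_known − 3260 × (depth of known layers): K_1 = 105457 − 3260×36.3 = −12881; K_2 = 41155.5 − 3260×(0.399 + 14.83) = −8491.04.
Balance: K_1 = K_2 − x×(3260 − 2770), so x = (K_2 − K_1)/(3260 − 2770) = 4389.96/490 = 8.96 km.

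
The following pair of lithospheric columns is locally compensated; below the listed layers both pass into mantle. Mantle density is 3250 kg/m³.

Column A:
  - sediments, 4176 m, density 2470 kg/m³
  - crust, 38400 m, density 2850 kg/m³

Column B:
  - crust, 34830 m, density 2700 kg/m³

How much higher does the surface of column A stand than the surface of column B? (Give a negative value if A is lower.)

For any compensation level in the mantle, the mantle terms cancel and isostasy reduces to e = (Σt_A − Σt_B) − (Σ(ρt)_A − Σ(ρt)_B) / ρ_m.
Σt_A = 42576 m; Σt_B = 34830 m; Σ(ρt)_A = 119754720; Σ(ρt)_B = 94041000 (in m·kg/m³).
e = (42576 − 34830) − (119754720 − 94041000) / 3250 = −166 m.

−166 m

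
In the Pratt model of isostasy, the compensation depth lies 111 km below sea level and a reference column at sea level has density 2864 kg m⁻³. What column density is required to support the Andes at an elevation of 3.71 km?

2770 kg m⁻³

Pratt balance: ρ_ref D = ρ (D + h).
ρ = ρ_ref D/(D + h) = 2864 × 111 km/(111 km + 3.71 km) = 2770 kg m⁻³.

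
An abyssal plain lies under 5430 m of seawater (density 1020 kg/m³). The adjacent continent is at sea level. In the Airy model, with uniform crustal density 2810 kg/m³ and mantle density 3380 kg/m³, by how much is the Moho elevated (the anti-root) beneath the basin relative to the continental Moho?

Equating mass per unit area of the two columns: replacing crust with seawater at the top is compensated by replacing crust with mantle at the base: d (ρ_c − ρ_w) = a (ρ_m − ρ_c).
a = d (ρ_c − ρ_w)/(ρ_m − ρ_c) = 5430 m × 1790/570 = 17100 m.

17100 m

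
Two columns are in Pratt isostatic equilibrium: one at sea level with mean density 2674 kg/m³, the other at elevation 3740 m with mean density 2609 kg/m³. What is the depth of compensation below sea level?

ρ_ref D = ρ (D + h) → D (ρ_ref − ρ) = ρ h.
D = ρ h/(ρ_ref − ρ) = 2609 × 3740 m/(2674 − 2609) = 150000 m.

150000 m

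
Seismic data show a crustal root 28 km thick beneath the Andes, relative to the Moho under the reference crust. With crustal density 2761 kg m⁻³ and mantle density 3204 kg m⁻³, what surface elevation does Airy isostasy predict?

4.49 km

Equating mass per unit area of the two columns: ρ_c h = (ρ_m − ρ_c) r.
h = r (ρ_m − ρ_c) / ρ_c = 28 km × (3204 − 2761) / 2761 = 4.49 km.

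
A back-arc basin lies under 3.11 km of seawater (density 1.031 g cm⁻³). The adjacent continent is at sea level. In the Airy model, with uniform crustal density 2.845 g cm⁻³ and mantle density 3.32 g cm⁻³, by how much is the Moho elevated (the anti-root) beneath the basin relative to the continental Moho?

11.9 km

Isostatic balance requires: replacing crust with seawater at the top is compensated by replacing crust with mantle at the base: d (ρ_c − ρ_w) = a (ρ_m − ρ_c).
a = d (ρ_c − ρ_w)/(ρ_m − ρ_c) = 3.11 km × 1.814/0.475 = 11.9 km.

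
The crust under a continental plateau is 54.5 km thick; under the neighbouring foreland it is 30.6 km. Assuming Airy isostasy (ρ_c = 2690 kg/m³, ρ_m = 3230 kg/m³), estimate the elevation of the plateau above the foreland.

Excess crust Δ = 54.5 km − 30.6 km = 23.9 km, split between elevation h and root r with h + r = Δ.
Airy balance ρ_c h = (ρ_m − ρ_c) r gives r = h ρ_c/(ρ_m − ρ_c), so h (1 + ρ_c/(ρ_m − ρ_c)) = Δ, i.e. h = Δ (ρ_m − ρ_c)/ρ_m.
h = 23.9 km × 540/3230 = 4 km.

4 km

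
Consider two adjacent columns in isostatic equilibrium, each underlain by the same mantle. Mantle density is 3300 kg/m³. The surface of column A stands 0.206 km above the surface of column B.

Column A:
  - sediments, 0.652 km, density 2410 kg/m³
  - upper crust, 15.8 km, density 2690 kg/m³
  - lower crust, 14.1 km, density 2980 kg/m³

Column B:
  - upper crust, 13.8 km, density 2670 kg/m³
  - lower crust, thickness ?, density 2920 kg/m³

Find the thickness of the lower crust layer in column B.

Take the compensation level at the base of the deeper column (depth z_c below the surface of column A) and equate Σ ρ_i t_i down to z_c; mantle fills any gap and the z_c terms cancel.
Column A: 0.652×2410 + 15.8×2690 + 14.1×2980 + (z_c − 30.552)×3300
Column B: 0.206×0 + 13.8×2670 + x×2920 + (z_c − 0.206 − 13.8 − x)×3300
The z_c×3300 term appears on both sides and cancels. Collect the known terms of each column as K = Σ(ρt)_known − 3300 × (depth of known layers): K_A = 86091.32 − 3300×30.552 = −14730.28; K_B = 36846 − 3300×(0.206 + 13.8) = −9373.8.
Balance: K_A = K_B − x×(3300 − 2920), so x = (K_B − K_A)/(3300 − 2920) = 5356.48/380 = 14.1 km.

14.1 km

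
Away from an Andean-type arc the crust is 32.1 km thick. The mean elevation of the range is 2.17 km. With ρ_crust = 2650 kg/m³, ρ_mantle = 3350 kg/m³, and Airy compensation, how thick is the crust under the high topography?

42.5 km

Root depth r = h ρ_c / (ρ_m − ρ_c) = 2.17 km × 2650 / 700 = 8.215 km.
Total thickness = T + h + r = 32.1 km + 2.17 km + 8.215 km = 42.5 km.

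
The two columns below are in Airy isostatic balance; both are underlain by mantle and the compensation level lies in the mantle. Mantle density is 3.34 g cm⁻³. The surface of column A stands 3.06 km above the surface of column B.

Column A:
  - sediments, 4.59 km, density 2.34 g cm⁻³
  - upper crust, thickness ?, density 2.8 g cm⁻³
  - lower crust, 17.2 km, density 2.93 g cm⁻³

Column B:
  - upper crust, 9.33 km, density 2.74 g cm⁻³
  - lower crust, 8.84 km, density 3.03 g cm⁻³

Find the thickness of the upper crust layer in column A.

12.8 km

Take the compensation level at the base of the deeper column (depth z_c below the surface of column A) and equate Σ ρ_i t_i down to z_c; mantle fills any gap and the z_c terms cancel.
Column A: 4.59×2.34 + x×2.8 + 17.2×2.93 + (z_c − 21.79 − x)×3.34
Column B: 3.06×0 + 9.33×2.74 + 8.84×3.03 + (z_c − 3.06 − 18.17)×3.34
The z_c×3.34 term appears on both sides and cancels. Collect the known terms of each column as K = Σ(ρt)_known − 3.34 × (depth of known layers): K_A = 61.1366 − 3.34×21.79 = −11.642; K_B = 52.3494 − 3.34×(3.06 + 18.17) = −18.5588.
Balance: K_A − x×(3.34 − 2.8) = K_B, so x = (K_A − K_B)/(3.34 − 2.8) = 6.9168/0.54 = 12.8 km.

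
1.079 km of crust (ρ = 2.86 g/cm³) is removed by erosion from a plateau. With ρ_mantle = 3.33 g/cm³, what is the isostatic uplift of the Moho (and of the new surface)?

0.927 km

Unloading: uplift u = e ρ_c/ρ_m = 1.079 km × 2.86/3.33 = 0.927 km.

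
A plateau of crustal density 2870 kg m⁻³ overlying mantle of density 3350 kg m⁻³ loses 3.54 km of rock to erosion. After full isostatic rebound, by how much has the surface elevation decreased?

0.507 km

Rebound u = e ρ_c/ρ_m = 3.54 km × 2870/3350 = 3.033 km.
Net surface drop = e − u = 3.54 km − 3.033 km = e (ρ_m − ρ_c)/ρ_m = 0.507 km.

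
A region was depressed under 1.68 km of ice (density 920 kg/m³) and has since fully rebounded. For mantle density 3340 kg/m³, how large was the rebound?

0.463 km

Removing the load lets mantle flow back in; uplift u satisfies ρ_ice t = ρ_m u.
u = t ρ_ice/ρ_m = 1.68 km × 920/3340 = 0.463 km.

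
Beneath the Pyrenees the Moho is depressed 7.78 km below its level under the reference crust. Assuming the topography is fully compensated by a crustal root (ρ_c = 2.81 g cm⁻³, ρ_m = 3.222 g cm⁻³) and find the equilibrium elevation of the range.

Isostatic balance requires: ρ_c h = (ρ_m − ρ_c) r.
h = r (ρ_m − ρ_c) / ρ_c = 7.78 km × (3.222 − 2.81) / 2.81 = 1.14 km.

1.14 km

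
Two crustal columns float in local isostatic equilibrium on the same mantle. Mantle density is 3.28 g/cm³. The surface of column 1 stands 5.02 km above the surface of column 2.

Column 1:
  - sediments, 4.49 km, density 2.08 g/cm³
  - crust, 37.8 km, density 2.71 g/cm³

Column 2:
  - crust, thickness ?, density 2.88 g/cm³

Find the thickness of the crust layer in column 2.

26.2 km

Take the compensation level at the base of the deeper column (depth z_c below the surface of column 1) and equate Σ ρ_i t_i down to z_c; mantle fills any gap and the z_c terms cancel.
Column 1: 4.49×2.08 + 37.8×2.71 + (z_c − 42.29)×3.28
Column 2: 5.02×0 + x×2.88 + (z_c − 5.02 − 0 − x)×3.28
The z_c×3.28 term appears on both sides and cancels. Collect the known terms of each column as K = Σ(ρt)_known − 3.28 × (depth of known layers): K_1 = 111.7772 − 3.28×42.29 = −26.934; K_2 = 0 − 3.28×(5.02 + 0) = −16.4656.
Balance: K_1 = K_2 − x×(3.28 − 2.88), so x = (K_2 − K_1)/(3.28 − 2.88) = 10.4684/0.4 = 26.2 km.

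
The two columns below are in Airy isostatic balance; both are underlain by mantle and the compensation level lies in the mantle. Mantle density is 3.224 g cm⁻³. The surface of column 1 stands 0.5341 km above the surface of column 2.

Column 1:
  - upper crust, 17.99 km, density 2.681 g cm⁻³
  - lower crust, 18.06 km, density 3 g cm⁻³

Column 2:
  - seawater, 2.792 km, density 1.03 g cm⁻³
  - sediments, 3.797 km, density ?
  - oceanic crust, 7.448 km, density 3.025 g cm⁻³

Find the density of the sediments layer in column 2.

2.04 g cm⁻³

Take the compensation level at the base of the deeper column (depth z_c below the surface of column 1) and equate Σ ρ_i t_i down to z_c; mantle fills any gap and the z_c terms cancel.
Column 1: 17.99×2.681 + 18.06×3 + (z_c − 36.05)×3.224
Column 2: 0.5341×0 + 2.792×1.03 + 3.797×ρ + 7.448×3.025 + (z_c − 0.5341 − 14.037)×3.224
The z_c×3.224 term appears on both sides and cancels. Collect the known terms of each column as K = Σ(ρt)_known − 3.224 × (depth of known layers): K_1 = 102.41119 − 3.224×36.05 = −13.81401; K_2 = 25.40596 − 3.224×(0.5341 + 14.037) = −21.5712664.
Balance: K_1 = K_2 + 3.797×ρ, so ρ = (K_1 − K_2)/3.797 = 7.75726/3.797 = 2.04 g cm⁻³.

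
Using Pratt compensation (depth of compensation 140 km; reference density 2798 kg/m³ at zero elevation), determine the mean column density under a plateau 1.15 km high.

2780 kg/m³

Pratt balance: ρ_ref D = ρ (D + h).
ρ = ρ_ref D/(D + h) = 2798 × 140 km/(140 km + 1.15 km) = 2780 kg/m³.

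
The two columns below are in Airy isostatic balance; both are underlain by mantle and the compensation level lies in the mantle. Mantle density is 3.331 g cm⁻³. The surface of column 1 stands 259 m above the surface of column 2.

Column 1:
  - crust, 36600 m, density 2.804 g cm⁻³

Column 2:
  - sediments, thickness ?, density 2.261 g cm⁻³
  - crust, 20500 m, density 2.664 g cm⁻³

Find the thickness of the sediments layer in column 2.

Take the compensation level at the base of the deeper column (depth z_c below the surface of column 1) and equate Σ ρ_i t_i down to z_c; mantle fills any gap and the z_c terms cancel.
Column 1: 36600×2.804 + (z_c − 36600)×3.331
Column 2: 259×0 + x×2.261 + 20500×2.664 + (z_c − 259 − 20500 − x)×3.331
The z_c×3.331 term appears on both sides and cancels. Collect the known terms of each column as K = Σ(ρt)_known − 3.331 × (depth of known layers): K_1 = 102626.4 − 3.331×36600 = −19288.2; K_2 = 54612 − 3.331×(259 + 20500) = −14536.229.
Balance: K_1 = K_2 − x×(3.331 − 2.261), so x = (K_2 − K_1)/(3.331 − 2.261) = 4751.97/1.07 = 4440 m.

4440 m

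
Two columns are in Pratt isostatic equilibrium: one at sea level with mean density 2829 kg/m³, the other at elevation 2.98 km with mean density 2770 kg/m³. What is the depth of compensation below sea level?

ρ_ref D = ρ (D + h) → D (ρ_ref − ρ) = ρ h.
D = ρ h/(ρ_ref − ρ) = 2770 × 2.98 km/(2829 − 2770) = 140 km.

140 km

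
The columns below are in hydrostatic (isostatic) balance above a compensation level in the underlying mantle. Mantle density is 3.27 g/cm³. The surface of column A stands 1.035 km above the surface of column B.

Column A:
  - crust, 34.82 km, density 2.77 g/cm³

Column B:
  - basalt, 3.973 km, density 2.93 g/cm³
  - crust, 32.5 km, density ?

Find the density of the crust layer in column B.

2.88 g/cm³

Take the compensation level at the base of the deeper column (depth z_c below the surface of column A) and equate Σ ρ_i t_i down to z_c; mantle fills any gap and the z_c terms cancel.
Column A: 34.82×2.77 + (z_c − 34.82)×3.27
Column B: 1.035×0 + 3.973×2.93 + 32.5×ρ + (z_c − 1.035 − 36.473)×3.27
The z_c×3.27 term appears on both sides and cancels. Collect the known terms of each column as K = Σ(ρt)_known − 3.27 × (depth of known layers): K_A = 96.4514 − 3.27×34.82 = −17.41; K_B = 11.64089 − 3.27×(1.035 + 36.473) = −111.01027.
Balance: K_A = K_B + 32.5×ρ, so ρ = (K_A − K_B)/32.5 = 93.6003/32.5 = 2.88 g/cm³.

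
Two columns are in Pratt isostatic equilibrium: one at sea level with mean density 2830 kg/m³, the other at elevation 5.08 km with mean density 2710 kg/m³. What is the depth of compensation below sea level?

ρ_ref D = ρ (D + h) → D (ρ_ref − ρ) = ρ h.
D = ρ h/(ρ_ref − ρ) = 2710 × 5.08 km/(2830 − 2710) = 115 km.

115 km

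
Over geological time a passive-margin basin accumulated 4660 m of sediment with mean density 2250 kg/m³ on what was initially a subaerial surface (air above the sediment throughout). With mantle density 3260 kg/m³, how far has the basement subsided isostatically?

3220 m

Subaerial load: s = t ρ_sed / ρ_m = 4660 m × 2250/3260 = 3220 m.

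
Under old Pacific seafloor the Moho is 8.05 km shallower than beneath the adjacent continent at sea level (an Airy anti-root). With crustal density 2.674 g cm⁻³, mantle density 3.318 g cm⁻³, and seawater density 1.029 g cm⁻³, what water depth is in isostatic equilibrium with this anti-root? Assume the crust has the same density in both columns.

Replacing a thickness d of crust by seawater at the top must be balanced by replacing crust with mantle at the base: d (ρ_c − ρ_w) = a (ρ_m − ρ_c).
d = a (ρ_m − ρ_c)/(ρ_c − ρ_w) = 8.05 km × 0.644/1.645 = 3.15 km.

3.15 km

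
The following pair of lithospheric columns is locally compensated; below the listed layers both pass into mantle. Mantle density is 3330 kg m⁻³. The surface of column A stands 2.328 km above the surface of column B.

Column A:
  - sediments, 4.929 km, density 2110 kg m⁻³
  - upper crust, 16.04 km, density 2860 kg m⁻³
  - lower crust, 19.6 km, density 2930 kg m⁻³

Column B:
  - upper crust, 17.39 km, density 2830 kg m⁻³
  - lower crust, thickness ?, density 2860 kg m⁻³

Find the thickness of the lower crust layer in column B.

10.5 km

Take the compensation level at the base of the deeper column (depth z_c below the surface of column A) and equate Σ ρ_i t_i down to z_c; mantle fills any gap and the z_c terms cancel.
Column A: 4.929×2110 + 16.04×2860 + 19.6×2930 + (z_c − 40.569)×3330
Column B: 2.328×0 + 17.39×2830 + x×2860 + (z_c − 2.328 − 17.39 − x)×3330
The z_c×3330 term appears on both sides and cancels. Collect the known terms of each column as K = Σ(ρt)_known − 3330 × (depth of known layers): K_A = 113702.59 − 3330×40.569 = −21392.18; K_B = 49213.7 − 3330×(2.328 + 17.39) = −16447.24.
Balance: K_A = K_B − x×(3330 − 2860), so x = (K_B − K_A)/(3330 − 2860) = 4944.94/470 = 10.5 km.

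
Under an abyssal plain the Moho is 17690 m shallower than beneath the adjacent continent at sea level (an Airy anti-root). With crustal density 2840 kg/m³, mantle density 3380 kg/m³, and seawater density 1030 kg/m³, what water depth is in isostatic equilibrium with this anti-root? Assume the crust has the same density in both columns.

Replacing a thickness d of crust by seawater at the top must be balanced by replacing crust with mantle at the base: d (ρ_c − ρ_w) = a (ρ_m − ρ_c).
d = a (ρ_m − ρ_c)/(ρ_c − ρ_w) = 17690 m × 540/1810 = 5280 m.

5280 m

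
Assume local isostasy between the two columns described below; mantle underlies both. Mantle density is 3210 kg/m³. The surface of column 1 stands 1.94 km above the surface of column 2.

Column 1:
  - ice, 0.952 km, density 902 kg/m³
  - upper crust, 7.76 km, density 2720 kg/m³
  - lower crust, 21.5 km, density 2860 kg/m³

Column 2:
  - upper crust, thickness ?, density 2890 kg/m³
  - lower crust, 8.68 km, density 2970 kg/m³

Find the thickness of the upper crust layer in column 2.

Take the compensation level at the base of the deeper column (depth z_c below the surface of column 1) and equate Σ ρ_i t_i down to z_c; mantle fills any gap and the z_c terms cancel.
Column 1: 0.952×902 + 7.76×2720 + 21.5×2860 + (z_c − 30.212)×3210
Column 2: 1.94×0 + x×2890 + 8.68×2970 + (z_c − 1.94 − 8.68 − x)×3210
The z_c×3210 term appears on both sides and cancels. Collect the known terms of each column as K = Σ(ρt)_known − 3210 × (depth of known layers): K_1 = 83455.904 − 3210×30.212 = −13524.616; K_2 = 25779.6 − 3210×(1.94 + 8.68) = −8310.6.
Balance: K_1 = K_2 − x×(3210 − 2890), so x = (K_2 − K_1)/(3210 − 2890) = 5214.02/320 = 16.3 km.

16.3 km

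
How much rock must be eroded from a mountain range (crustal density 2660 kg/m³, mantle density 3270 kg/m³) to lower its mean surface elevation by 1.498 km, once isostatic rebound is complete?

8.03 km

Net drop Δ = e − u = e − e ρ_c/ρ_m = e (ρ_m − ρ_c)/ρ_m.
e = Δ ρ_m/(ρ_m − ρ_c) = 1.498 km × 3270/610 = 8.03 km.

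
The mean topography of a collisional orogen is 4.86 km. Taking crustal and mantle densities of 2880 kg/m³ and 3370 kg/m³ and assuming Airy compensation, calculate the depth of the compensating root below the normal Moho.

28.6 km

For local isostatic compensation: the weight of the topography is balanced by the buoyancy of the root, ρ_c h = (ρ_m − ρ_c) r.
r = h · ρ_c / (ρ_m − ρ_c) = 4.86 km × 2880 / (3370 − 2880) = 28.6 km.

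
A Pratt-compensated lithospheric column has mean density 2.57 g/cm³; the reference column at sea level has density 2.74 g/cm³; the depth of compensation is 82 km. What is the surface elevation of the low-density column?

5.42 km

ρ_ref D = ρ (D + h) → h = D (ρ_ref − ρ)/ρ.
h = 82 km × (2.74 − 2.57)/2.57 = 5.42 km.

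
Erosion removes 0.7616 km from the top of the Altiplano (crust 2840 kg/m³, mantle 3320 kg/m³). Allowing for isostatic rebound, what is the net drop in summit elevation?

Rebound u = e ρ_c/ρ_m = 0.7616 km × 2840/3320 = 0.6515 km.
Net surface drop = e − u = 0.7616 km − 0.6515 km = e (ρ_m − ρ_c)/ρ_m = 0.11 km.

0.11 km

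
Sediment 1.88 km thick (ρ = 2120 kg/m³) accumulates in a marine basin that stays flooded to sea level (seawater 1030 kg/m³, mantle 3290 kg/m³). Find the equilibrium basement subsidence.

Submarine loading: the sediment displaces seawater, and the subsidence is in turn flooded, so s (ρ_m − ρ_w) = t (ρ_sed − ρ_w).
s = 1.88 km × (2120 − 1030) / (3290 − 1030) = 0.907 km.

0.907 km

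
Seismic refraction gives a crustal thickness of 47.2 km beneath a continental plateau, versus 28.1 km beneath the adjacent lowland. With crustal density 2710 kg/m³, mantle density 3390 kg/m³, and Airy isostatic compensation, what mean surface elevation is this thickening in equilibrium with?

Excess crust Δ = 47.2 km − 28.1 km = 19.1 km, split between elevation h and root r with h + r = Δ.
Airy balance ρ_c h = (ρ_m − ρ_c) r gives r = h ρ_c/(ρ_m − ρ_c), so h (1 + ρ_c/(ρ_m − ρ_c)) = Δ, i.e. h = Δ (ρ_m − ρ_c)/ρ_m.
h = 19.1 km × 680/3390 = 3.83 km.

3.83 km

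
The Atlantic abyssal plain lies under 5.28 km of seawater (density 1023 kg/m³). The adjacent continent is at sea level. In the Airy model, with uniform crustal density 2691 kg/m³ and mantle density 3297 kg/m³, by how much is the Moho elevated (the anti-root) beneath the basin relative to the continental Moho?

14.5 km

In Airy isostatic equilibrium: replacing crust with seawater at the top is compensated by replacing crust with mantle at the base: d (ρ_c − ρ_w) = a (ρ_m − ρ_c).
a = d (ρ_c − ρ_w)/(ρ_m − ρ_c) = 5.28 km × 1668/606 = 14.5 km.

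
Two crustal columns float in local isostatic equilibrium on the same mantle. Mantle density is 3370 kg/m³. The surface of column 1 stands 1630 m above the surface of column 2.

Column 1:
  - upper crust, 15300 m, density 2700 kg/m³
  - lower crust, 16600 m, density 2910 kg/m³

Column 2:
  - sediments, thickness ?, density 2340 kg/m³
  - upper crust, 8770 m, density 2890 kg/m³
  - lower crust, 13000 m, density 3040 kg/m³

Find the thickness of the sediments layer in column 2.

Take the compensation level at the base of the deeper column (depth z_c below the surface of column 1) and equate Σ ρ_i t_i down to z_c; mantle fills any gap and the z_c terms cancel.
Column 1: 15300×2700 + 16600×2910 + (z_c − 31900)×3370
Column 2: 1630×0 + x×2340 + 8770×2890 + 13000×3040 + (z_c − 1630 − 21770 − x)×3370
The z_c×3370 term appears on both sides and cancels. Collect the known terms of each column as K = Σ(ρt)_known − 3370 × (depth of known layers): K_1 = 89616000 − 3370×31900 = −17887000; K_2 = 64865300 − 3370×(1630 + 21770) = −13992700.
Balance: K_1 = K_2 − x×(3370 − 2340), so x = (K_2 − K_1)/(3370 − 2340) = 3894300/1030 = 3780 m.

3780 m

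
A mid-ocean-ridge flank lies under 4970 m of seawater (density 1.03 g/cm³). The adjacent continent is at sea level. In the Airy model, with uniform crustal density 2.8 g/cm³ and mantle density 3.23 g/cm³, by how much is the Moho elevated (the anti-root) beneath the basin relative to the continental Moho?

20500 m

Balancing pressure at the compensation depth: replacing crust with seawater at the top is compensated by replacing crust with mantle at the base: d (ρ_c − ρ_w) = a (ρ_m − ρ_c).
a = d (ρ_c − ρ_w)/(ρ_m − ρ_c) = 4970 m × 1.77/0.43 = 20500 m.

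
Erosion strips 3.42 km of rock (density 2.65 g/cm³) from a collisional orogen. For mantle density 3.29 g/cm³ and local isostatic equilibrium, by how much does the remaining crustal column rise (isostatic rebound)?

Unloading: uplift u = e ρ_c/ρ_m = 3.42 km × 2.65/3.29 = 2.75 km.

2.75 km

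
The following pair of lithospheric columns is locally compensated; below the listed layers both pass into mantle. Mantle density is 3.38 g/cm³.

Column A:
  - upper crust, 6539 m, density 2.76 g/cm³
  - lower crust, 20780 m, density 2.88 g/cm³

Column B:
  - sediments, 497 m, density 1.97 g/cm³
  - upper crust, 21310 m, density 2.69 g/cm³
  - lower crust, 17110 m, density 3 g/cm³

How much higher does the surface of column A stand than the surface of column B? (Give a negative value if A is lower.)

For any compensation level in the mantle, the mantle terms cancel and isostasy reduces to e = (Σt_A − Σt_B) − (Σ(ρt)_A − Σ(ρt)_B) / ρ_m.
Σt_A = 27319 m; Σt_B = 38917 m; Σ(ρt)_A = 77894.04; Σ(ρt)_B = 109632.99 (in m·g/cm³).
e = (27319 − 38917) − (77894.04 − 109632.99) / 3.38 = −2210 m.

−2210 m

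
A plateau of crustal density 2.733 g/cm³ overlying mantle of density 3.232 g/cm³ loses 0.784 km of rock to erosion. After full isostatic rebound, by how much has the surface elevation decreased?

Rebound u = e ρ_c/ρ_m = 0.784 km × 2.733/3.232 = 0.663 km.
Net surface drop = e − u = 0.784 km − 0.663 km = e (ρ_m − ρ_c)/ρ_m = 0.121 km.

0.121 km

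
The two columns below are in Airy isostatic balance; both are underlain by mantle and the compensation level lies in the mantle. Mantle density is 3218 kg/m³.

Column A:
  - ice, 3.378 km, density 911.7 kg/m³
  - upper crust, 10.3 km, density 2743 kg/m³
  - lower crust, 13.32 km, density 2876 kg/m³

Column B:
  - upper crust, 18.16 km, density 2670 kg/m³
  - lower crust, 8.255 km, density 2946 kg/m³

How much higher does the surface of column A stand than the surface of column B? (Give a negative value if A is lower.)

For any compensation level in the mantle, the mantle terms cancel and isostasy reduces to e = (Σt_A − Σt_B) − (Σ(ρt)_A − Σ(ρt)_B) / ρ_m.
Σt_A = 26.998 km; Σt_B = 26.415 km; Σ(ρt)_A = 69640.9426; Σ(ρt)_B = 72806.43 (in km·kg/m³).
e = (26.998 − 26.415) − (69640.9426 − 72806.43) / 3218 = 1.57 km.

1.57 km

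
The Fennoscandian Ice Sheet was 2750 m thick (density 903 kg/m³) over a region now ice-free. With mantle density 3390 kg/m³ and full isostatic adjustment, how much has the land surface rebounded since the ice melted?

Removing the load lets mantle flow back in; uplift u satisfies ρ_ice t = ρ_m u.
u = t ρ_ice/ρ_m = 2750 m × 903/3390 = 733 m.

733 m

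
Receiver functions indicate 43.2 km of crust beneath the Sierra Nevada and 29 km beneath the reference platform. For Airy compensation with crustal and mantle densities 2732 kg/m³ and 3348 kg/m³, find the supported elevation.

2.61 km

Excess crust Δ = 43.2 km − 29 km = 14.2 km, split between elevation h and root r with h + r = Δ.
Airy balance ρ_c h = (ρ_m − ρ_c) r gives r = h ρ_c/(ρ_m − ρ_c), so h (1 + ρ_c/(ρ_m − ρ_c)) = Δ, i.e. h = Δ (ρ_m − ρ_c)/ρ_m.
h = 14.2 km × 616/3348 = 2.61 km.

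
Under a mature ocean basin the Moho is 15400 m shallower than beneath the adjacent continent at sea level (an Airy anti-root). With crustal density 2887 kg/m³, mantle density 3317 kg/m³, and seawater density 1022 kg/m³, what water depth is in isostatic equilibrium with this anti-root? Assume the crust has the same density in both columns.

Replacing a thickness d of crust by seawater at the top must be balanced by replacing crust with mantle at the base: d (ρ_c − ρ_w) = a (ρ_m − ρ_c).
d = a (ρ_m − ρ_c)/(ρ_c − ρ_w) = 15400 m × 430/1865 = 3550 m.

3550 m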